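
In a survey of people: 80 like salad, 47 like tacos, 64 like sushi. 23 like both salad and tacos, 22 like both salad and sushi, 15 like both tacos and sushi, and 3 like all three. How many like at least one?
|A∪B∪C| = 80+47+64-23-22-15+3 = 134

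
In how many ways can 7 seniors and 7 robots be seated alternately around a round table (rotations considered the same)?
Fix one of the seniors: (7-1)! ways for the remaining seniors, × 7! ways for the robots = 720 × 5040 = 3628800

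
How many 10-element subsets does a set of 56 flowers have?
C(56,10) = 56!/(10!×46!) = 35607051480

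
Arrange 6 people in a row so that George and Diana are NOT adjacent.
Total - adjacent = 6! - (6-1)!×2 = 720 - 240 = 480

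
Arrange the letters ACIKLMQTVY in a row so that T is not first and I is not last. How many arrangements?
By inclusion-exclusion: 10! - 2×(10-1)! + (10-2)! = 3628800 - 725760 + 40320 = 2943360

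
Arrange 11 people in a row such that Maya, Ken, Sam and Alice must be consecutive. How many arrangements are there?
Treat the 4 as one block: (11-4+1)! × 4! = 40320 × 24 = 967680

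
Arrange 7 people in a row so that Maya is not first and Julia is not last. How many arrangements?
By inclusion-exclusion: 7! - 2×(7-1)! + (7-2)! = 5040 - 1440 + 120 = 3720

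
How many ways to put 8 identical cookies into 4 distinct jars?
C(8+4-1, 4-1) = C(11, 3) = 165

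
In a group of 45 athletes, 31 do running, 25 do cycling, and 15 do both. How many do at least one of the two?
|A∪B| = |A| + |B| - |A∩B| = 31 + 25 - 15 = 41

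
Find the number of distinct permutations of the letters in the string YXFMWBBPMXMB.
12! / (3! × 1! × 1! × 1! × 2! × 1! × 3!) = 6652800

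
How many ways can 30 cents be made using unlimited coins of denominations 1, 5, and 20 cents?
Coefficient of x^30 in 1/(1-x^1) · 1/(1-x^5) · 1/(1-x^20). Case on j = number of 20-cent coins (j = 0..1); remainder r = 30 - 20j is made from {1,5} in ⌊r/5⌋+1 ways. r = 30, 10 → 7 + 3 = 10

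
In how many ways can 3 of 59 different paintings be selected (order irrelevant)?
C(59,3) = 59!/(3!×56!) = 32509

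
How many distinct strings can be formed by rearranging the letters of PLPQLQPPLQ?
10! / (3! × 3! × 4!) = 4200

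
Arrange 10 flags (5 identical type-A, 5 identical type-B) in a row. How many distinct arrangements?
10! / (5! × 5!) = 252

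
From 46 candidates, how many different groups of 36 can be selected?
C(46,36) = 46!/(36!×10!) = 4076350421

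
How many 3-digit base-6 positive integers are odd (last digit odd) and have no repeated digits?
Last∈{1,3,5}. Last=0: 0. Last nonzero: 3×4×P(4,1) = 48. Total = 48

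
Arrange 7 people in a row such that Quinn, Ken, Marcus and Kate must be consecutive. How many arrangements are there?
Treat the 4 as one block: (7-4+1)! × 4! = 24 × 24 = 576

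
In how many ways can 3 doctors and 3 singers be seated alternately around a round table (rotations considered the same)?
Fix one of the doctors: (3-1)! ways for the remaining doctors, × 3! ways for the singers = 2 × 6 = 12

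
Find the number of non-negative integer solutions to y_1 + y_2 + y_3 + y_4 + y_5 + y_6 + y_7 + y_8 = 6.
C(6+8-1, 8-1) = C(13, 7) = 1716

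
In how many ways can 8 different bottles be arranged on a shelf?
8! = 40320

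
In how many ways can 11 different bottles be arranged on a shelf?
11! = 39916800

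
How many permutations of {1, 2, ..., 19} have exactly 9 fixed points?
Choose the 9 fixed points C(19,9) = 92378, derange the rest: !10 = Σ_{j=0}^{10} (-1)^j·10!/j! = 3628800 - 3628800 + 1814400 - 604800 + 151200 - 30240 + 5040 - 720 + 90 - 10 + 1 = 1334961. Product = 92378 × 1334961 = 123321027258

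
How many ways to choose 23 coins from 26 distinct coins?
C(26,23) = 26!/(23!×3!) = 2600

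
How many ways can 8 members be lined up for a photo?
8! = 40320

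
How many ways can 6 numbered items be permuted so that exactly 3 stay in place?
Choose the 3 fixed points C(6,3) = 20, derange the rest: !3 = Σ_{j=0}^{3} (-1)^j·3!/j! = 6 - 6 + 3 - 1 = 2. Product = 20 × 2 = 40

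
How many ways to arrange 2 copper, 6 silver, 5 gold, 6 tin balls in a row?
19! / (2! × 6! × 5! × 6!) = 977728752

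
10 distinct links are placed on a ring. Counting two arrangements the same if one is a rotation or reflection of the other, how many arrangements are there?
(10-1)!/2 = 362880/2 = 181440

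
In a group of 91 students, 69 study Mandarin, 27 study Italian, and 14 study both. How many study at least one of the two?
|A∪B| = |A| + |B| - |A∩B| = 69 + 27 - 14 = 82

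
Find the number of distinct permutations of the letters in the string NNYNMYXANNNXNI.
14! / (1! × 2! × 7! × 1! × 1! × 2!) = 4324320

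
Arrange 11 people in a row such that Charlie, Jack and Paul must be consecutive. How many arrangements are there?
Treat the 3 as one block: (11-3+1)! × 3! = 362880 × 6 = 2177280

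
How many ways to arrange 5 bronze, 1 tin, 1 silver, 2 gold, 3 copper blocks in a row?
12! / (5! × 1! × 1! × 2! × 3!) = 332640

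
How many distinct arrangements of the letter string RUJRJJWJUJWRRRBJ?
16! / (5! × 2! × 2! × 6! × 1!) = 60540480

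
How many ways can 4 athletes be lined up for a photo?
4! = 24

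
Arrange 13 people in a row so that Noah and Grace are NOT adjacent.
Total - adjacent = 13! - (13-1)!×2 = 6227020800 - 958003200 = 5269017600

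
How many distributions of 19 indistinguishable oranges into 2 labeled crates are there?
C(19+2-1, 2-1) = C(20, 1) = 20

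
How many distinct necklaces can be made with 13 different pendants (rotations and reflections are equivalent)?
(13-1)!/2 = 479001600/2 = 239500800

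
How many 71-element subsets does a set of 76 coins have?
C(76,71) = 76!/(71!×5!) = 18474840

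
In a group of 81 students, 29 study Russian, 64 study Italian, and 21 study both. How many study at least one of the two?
|A∪B| = |A| + |B| - |A∩B| = 29 + 64 - 21 = 72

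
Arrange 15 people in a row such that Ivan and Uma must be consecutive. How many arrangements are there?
Treat the 2 as one block: (15-2+1)! × 2! = 87178291200 × 2 = 174356582400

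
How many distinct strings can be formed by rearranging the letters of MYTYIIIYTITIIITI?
16! / (3! × 1! × 8! × 4!) = 3603600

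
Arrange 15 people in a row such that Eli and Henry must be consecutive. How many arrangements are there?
Treat the 2 as one block: (15-2+1)! × 2! = 87178291200 × 2 = 174356582400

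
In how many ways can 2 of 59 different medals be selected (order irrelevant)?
C(59,2) = 59!/(2!×57!) = 1711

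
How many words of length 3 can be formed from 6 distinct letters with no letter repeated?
P(6,3) = 6!/(6-3)! = 120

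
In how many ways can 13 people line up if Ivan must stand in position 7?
Fix one position: (13-1)! = 479001600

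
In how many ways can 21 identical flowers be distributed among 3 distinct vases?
C(21+3-1, 3-1) = C(23, 2) = 253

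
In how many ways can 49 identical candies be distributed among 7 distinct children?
C(49+7-1, 7-1) = C(55, 6) = 28989675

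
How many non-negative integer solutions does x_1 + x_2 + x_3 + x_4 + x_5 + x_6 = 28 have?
C(28+6-1, 6-1) = C(33, 5) = 237336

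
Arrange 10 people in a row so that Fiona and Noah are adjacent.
Treat as block: (10-1)! × 2! = 362880 × 2 = 725760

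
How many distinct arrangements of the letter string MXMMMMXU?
8! / (5! × 2! × 1!) = 168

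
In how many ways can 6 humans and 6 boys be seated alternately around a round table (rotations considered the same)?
Fix one of the humans: (6-1)! ways for the remaining humans, × 6! ways for the boys = 120 × 720 = 86400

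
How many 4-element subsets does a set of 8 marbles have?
C(8,4) = 8!/(4!×4!) = 70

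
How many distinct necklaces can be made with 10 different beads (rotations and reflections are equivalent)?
(10-1)!/2 = 362880/2 = 181440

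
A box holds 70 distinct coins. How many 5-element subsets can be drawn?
C(70,5) = 70!/(5!×65!) = 12103014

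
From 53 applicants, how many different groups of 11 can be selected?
C(53,11) = 53!/(11!×42!) = 76223753060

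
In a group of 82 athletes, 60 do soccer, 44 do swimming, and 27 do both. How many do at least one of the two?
|A∪B| = |A| + |B| - |A∩B| = 60 + 44 - 27 = 77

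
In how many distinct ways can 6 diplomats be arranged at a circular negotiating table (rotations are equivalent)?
Circular: fix one position, arrange the rest. (6-1)! = 120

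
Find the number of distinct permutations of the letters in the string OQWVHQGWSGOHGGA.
15! / (2! × 1! × 2! × 1! × 4! × 1! × 2! × 2!) = 3405402000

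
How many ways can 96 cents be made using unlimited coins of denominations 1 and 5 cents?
Coefficient of x^96 in 1/(1-x^1) · 1/(1-x^5). Use j coins of 5 for j = 0..⌊96/5⌋ = 19, the rest in 1s: 19 + 1 = 20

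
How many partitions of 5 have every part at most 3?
Let r_j(i) = number of partitions of i into parts ≤ j, for i = 0..5. r_1(i) = 1 for all i; r_j(i) = r_{j-1}(i) + r_j(i-j). Rows j = 2..3: ≤2: 1 1 2 2 3 3; ≤3: 1 1 2 3 4 5. r_3(5) = 5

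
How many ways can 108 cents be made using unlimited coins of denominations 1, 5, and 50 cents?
Coefficient of x^108 in 1/(1-x^1) · 1/(1-x^5) · 1/(1-x^50). Case on j = number of 50-cent coins (j = 0..2); remainder r = 108 - 50j is made from {1,5} in ⌊r/5⌋+1 ways. r = 108, 58, 8 → 22 + 12 + 2 = 36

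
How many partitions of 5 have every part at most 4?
Let r_j(i) = number of partitions of i into parts ≤ j, for i = 0..5. r_1(i) = 1 for all i; r_j(i) = r_{j-1}(i) + r_j(i-j). Rows j = 2..4: ≤2: 1 1 2 2 3 3; ≤3: 1 1 2 3 4 5; ≤4: 1 1 2 3 5 6. r_4(5) = 6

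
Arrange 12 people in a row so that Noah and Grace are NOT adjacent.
Total - adjacent = 12! - (12-1)!×2 = 479001600 - 79833600 = 399168000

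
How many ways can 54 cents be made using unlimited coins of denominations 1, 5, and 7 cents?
Coefficient of x^54 in 1/(1-x^1) · 1/(1-x^5) · 1/(1-x^7). Case on j = number of 7-cent coins (j = 0..7); remainder r = 54 - 7j is made from {1,5} in ⌊r/5⌋+1 ways. r = 54, 47, 40, 33, 26, 19, 12, 5 → 11 + 10 + 9 + 7 + 6 + 4 + 3 + 2 = 52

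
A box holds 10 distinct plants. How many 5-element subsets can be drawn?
C(10,5) = 10!/(5!×5!) = 252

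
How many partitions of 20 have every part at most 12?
Let r_j(i) = number of partitions of i into parts ≤ j, for i = 0..20. r_1(i) = 1 for all i; r_j(i) = r_{j-1}(i) + r_j(i-j). Rows j = 2..12: ≤2: 1 1 2 2 3 3 4 4 5 5 6 6 7 7 8 8 9 9 10 10 11; ≤3: 1 1 2 3 4 5 7 8 10 12 14 16 19 21 24 27 30 33 37 40 44; ≤4: 1 1 2 3 5 6 9 11 15 18 23 27 34 39 47 54 64 72 84 94 108; ≤5: 1 1 2 3 5 7 10 13 18 23 30 37 47 57 70 84 101 119 141 164 192; ≤6: 1 1 2 3 5 7 11 14 20 26 35 44 58 71 90 110 136 163 199 235 282; ≤7: 1 1 2 3 5 7 11 15 21 28 38 49 65 82 105 131 164 201 248 300 364; ≤8: 1 1 2 3 5 7 11 15 22 29 40 52 70 89 116 146 186 230 288 352 434; ≤9: 1 1 2 3 5 7 11 15 22 30 41 54 73 94 123 157 201 252 318 393 488; ≤10: 1 1 2 3 5 7 11 15 22 30 42 55 75 97 128 164 212 267 340 423 530; ≤11: 1 1 2 3 5 7 11 15 22 30 42 56 76 99 131 169 219 278 355 445 560; ≤12: 1 1 2 3 5 7 11 15 22 30 42 56 77 100 133 172 224 285 366 460 582. r_12(20) = 582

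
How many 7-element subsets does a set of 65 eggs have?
C(65,7) = 65!/(7!×58!) = 696190560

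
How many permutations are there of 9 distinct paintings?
9! = 362880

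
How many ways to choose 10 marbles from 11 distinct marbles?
C(11,10) = 11!/(10!×1!) = 11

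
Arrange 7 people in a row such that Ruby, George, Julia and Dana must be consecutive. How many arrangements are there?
Treat the 4 as one block: (7-4+1)! × 4! = 24 × 24 = 576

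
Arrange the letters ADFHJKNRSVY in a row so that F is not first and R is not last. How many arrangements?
By inclusion-exclusion: 11! - 2×(11-1)! + (11-2)! = 39916800 - 7257600 + 362880 = 33022080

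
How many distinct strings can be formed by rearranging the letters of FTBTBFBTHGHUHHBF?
16! / (4! × 4! × 1! × 3! × 1! × 3!) = 1009008000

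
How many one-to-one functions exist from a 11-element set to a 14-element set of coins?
P(14,11) = 14!/(14-11)! = 14529715200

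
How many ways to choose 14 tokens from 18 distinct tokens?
C(18,14) = 18!/(14!×4!) = 3060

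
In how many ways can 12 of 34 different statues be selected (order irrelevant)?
C(34,12) = 34!/(12!×22!) = 548354040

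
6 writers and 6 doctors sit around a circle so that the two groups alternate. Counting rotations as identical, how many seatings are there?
Fix one of the writers: (6-1)! ways for the remaining writers, × 6! ways for the doctors = 120 × 720 = 86400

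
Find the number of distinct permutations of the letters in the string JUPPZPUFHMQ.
11! / (1! × 1! × 1! × 1! × 2! × 3! × 1! × 1!) = 3326400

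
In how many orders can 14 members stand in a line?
14! = 87178291200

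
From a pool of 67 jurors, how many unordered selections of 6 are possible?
C(67,6) = 67!/(6!×61!) = 99795696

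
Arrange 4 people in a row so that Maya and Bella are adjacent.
Treat as block: (4-1)! × 2! = 6 × 2 = 12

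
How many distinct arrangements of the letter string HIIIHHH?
7! / (3! × 4!) = 35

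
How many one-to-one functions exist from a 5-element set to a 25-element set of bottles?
P(25,5) = 25!/(25-5)! = 6375600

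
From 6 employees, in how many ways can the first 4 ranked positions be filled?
P(6,4) = 6!/(6-4)! = 360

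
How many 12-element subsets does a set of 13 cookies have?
C(13,12) = 13!/(12!×1!) = 13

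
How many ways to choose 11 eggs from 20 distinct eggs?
C(20,11) = 20!/(11!×9!) = 167960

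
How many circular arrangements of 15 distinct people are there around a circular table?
Circular: fix one position, arrange the rest. (15-1)! = 87178291200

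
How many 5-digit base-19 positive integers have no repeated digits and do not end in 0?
Last digit: 18 nonzero choices. First digit: 17 (nonzero, ≠last). Middle 3: P(17,3) = 4080. Total = 1248480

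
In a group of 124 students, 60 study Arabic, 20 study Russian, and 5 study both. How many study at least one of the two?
|A∪B| = |A| + |B| - |A∩B| = 60 + 20 - 5 = 75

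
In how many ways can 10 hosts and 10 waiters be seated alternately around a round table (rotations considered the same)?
Fix one of the hosts: (10-1)! ways for the remaining hosts, × 10! ways for the waiters = 362880 × 3628800 = 1316818944000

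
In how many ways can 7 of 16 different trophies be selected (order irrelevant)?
C(16,7) = 16!/(7!×9!) = 11440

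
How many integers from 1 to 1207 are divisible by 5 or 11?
⌊1207/5⌋ + ⌊1207/11⌋ - ⌊1207/55⌋ = 241 + 109 - 21 = 329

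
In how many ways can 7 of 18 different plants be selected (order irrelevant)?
C(18,7) = 18!/(7!×11!) = 31824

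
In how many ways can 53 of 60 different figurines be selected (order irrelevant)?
C(60,53) = 60!/(53!×7!) = 386206920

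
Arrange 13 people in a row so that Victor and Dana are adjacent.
Treat as block: (13-1)! × 2! = 479001600 × 2 = 958003200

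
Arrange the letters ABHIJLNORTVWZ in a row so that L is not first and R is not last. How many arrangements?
By inclusion-exclusion: 13! - 2×(13-1)! + (13-2)! = 6227020800 - 958003200 + 39916800 = 5308934400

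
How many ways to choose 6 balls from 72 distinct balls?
C(72,6) = 72!/(6!×66!) = 156238908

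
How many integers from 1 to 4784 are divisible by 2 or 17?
⌊4784/2⌋ + ⌊4784/17⌋ - ⌊4784/34⌋ = 2392 + 281 - 140 = 2533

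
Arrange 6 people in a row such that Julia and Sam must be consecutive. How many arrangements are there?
Treat the 2 as one block: (6-2+1)! × 2! = 120 × 2 = 240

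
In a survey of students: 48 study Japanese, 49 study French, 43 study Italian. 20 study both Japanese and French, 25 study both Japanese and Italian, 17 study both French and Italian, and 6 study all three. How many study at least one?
|A∪B∪C| = 48+49+43-20-25-17+6 = 84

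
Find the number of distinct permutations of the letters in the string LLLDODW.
7! / (1! × 1! × 3! × 2!) = 420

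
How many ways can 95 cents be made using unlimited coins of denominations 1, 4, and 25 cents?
Coefficient of x^95 in 1/(1-x^1) · 1/(1-x^4) · 1/(1-x^25). Case on j = number of 25-cent coins (j = 0..3); remainder r = 95 - 25j is made from {1,4} in ⌊r/4⌋+1 ways. r = 95, 70, 45, 20 → 24 + 18 + 12 + 6 = 60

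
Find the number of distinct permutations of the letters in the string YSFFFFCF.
8! / (1! × 5! × 1! × 1!) = 336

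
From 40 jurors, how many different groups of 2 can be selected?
C(40,2) = 40!/(2!×38!) = 780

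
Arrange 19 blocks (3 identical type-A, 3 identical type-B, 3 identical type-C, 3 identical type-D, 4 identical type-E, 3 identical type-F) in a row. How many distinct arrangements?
19! / (3! × 3! × 3! × 3! × 4! × 3!) = 651819168000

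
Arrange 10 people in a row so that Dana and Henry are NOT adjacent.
Total - adjacent = 10! - (10-1)!×2 = 3628800 - 725760 = 2903040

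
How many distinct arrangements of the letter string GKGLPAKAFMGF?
12! / (1! × 2! × 1! × 2! × 2! × 3! × 1!) = 9979200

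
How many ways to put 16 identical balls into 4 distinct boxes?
C(16+4-1, 4-1) = C(19, 3) = 969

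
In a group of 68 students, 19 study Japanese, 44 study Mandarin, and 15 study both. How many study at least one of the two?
|A∪B| = |A| + |B| - |A∩B| = 19 + 44 - 15 = 48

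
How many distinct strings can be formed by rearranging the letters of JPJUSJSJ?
8! / (2! × 4! × 1! × 1!) = 840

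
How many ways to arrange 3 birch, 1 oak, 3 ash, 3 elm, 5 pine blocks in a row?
15! / (3! × 1! × 3! × 3! × 5!) = 50450400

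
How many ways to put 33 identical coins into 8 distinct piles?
C(33+8-1, 8-1) = C(40, 7) = 18643560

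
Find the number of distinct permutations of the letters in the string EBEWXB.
6! / (2! × 1! × 1! × 2!) = 180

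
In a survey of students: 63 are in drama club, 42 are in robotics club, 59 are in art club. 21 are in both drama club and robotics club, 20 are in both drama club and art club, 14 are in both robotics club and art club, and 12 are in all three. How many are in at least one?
|A∪B∪C| = 63+42+59-21-20-14+12 = 121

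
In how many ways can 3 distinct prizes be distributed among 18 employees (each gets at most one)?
P(18,3) = 18!/(18-3)! = 4896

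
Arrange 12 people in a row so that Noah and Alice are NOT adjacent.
Total - adjacent = 12! - (12-1)!×2 = 479001600 - 79833600 = 399168000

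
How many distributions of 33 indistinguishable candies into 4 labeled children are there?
C(33+4-1, 4-1) = C(36, 3) = 7140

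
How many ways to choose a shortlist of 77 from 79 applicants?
C(79,77) = 79!/(77!×2!) = 3081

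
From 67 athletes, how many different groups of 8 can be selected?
C(67,8) = 67!/(8!×59!) = 6522361560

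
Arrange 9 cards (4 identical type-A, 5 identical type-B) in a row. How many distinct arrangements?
9! / (4! × 5!) = 126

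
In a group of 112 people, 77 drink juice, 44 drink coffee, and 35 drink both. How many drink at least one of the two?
|A∪B| = |A| + |B| - |A∩B| = 77 + 44 - 35 = 86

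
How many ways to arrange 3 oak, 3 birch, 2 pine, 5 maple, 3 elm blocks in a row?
16! / (3! × 3! × 2! × 5! × 3!) = 403603200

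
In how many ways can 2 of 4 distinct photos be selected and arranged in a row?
P(4,2) = 4!/(4-2)! = 12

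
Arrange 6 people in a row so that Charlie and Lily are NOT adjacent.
Total - adjacent = 6! - (6-1)!×2 = 720 - 240 = 480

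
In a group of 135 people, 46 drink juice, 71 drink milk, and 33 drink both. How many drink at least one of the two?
|A∪B| = |A| + |B| - |A∩B| = 46 + 71 - 33 = 84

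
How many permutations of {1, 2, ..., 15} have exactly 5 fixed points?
Choose the 5 fixed points C(15,5) = 3003, derange the rest: !10 = Σ_{j=0}^{10} (-1)^j·10!/j! = 3628800 - 3628800 + 1814400 - 604800 + 151200 - 30240 + 5040 - 720 + 90 - 10 + 1 = 1334961. Product = 3003 × 1334961 = 4008887883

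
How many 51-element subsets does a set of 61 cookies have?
C(61,51) = 61!/(51!×10!) = 90177170226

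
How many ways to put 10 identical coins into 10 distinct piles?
C(10+10-1, 10-1) = C(19, 9) = 92378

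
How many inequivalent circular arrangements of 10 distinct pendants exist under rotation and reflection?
(10-1)!/2 = 362880/2 = 181440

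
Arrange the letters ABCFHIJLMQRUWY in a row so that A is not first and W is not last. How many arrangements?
By inclusion-exclusion: 14! - 2×(14-1)! + (14-2)! = 87178291200 - 12454041600 + 479001600 = 75203251200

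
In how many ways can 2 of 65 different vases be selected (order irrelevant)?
C(65,2) = 65!/(2!×63!) = 2080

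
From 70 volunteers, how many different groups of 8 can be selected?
C(70,8) = 70!/(8!×62!) = 9440350920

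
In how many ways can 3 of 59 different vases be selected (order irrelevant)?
C(59,3) = 59!/(3!×56!) = 32509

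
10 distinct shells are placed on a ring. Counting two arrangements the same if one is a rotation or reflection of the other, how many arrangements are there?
(10-1)!/2 = 362880/2 = 181440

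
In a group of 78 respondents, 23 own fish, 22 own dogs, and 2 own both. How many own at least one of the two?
|A∪B| = |A| + |B| - |A∩B| = 23 + 22 - 2 = 43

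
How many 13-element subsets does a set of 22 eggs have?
C(22,13) = 22!/(13!×9!) = 497420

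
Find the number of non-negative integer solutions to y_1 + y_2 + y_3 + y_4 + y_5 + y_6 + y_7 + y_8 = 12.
C(12+8-1, 8-1) = C(19, 7) = 50388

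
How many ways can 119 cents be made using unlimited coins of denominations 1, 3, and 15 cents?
Coefficient of x^119 in 1/(1-x^1) · 1/(1-x^3) · 1/(1-x^15). Case on j = number of 15-cent coins (j = 0..7); remainder r = 119 - 15j is made from {1,3} in ⌊r/3⌋+1 ways. r = 119, 104, 89, 74, 59, 44, 29, 14 → 40 + 35 + 30 + 25 + 20 + 15 + 10 + 5 = 180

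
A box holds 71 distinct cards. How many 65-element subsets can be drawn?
C(71,65) = 71!/(65!×6!) = 143218999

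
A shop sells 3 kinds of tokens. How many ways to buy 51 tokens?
C(51+3-1, 3-1) = C(53, 2) = 1378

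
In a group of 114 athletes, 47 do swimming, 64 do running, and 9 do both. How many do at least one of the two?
|A∪B| = |A| + |B| - |A∩B| = 47 + 64 - 9 = 102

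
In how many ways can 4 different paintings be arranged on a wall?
4! = 24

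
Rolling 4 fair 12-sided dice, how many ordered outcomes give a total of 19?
Coefficient of x^19 in (x + x² + ... + x^12)^4. By inclusion-exclusion on dice exceeding 12: Σ_j (-1)^j C(4,j)·C(19-1-12j, 3) = C(4,0)·C(18,3) - C(4,1)·C(6,3) = 1·816 - 4·20 = 736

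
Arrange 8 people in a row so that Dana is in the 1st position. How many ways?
Fix one position: (8-1)! = 5040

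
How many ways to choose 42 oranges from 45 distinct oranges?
C(45,42) = 45!/(42!×3!) = 14190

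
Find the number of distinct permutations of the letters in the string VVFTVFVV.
8! / (2! × 5! × 1!) = 168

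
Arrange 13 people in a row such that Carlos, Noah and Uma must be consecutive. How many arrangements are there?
Treat the 3 as one block: (13-3+1)! × 3! = 39916800 × 6 = 239500800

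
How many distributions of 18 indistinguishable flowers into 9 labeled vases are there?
C(18+9-1, 9-1) = C(26, 8) = 1562275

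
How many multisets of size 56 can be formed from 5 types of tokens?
C(56+5-1, 5-1) = C(60, 4) = 487635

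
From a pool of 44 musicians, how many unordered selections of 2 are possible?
C(44,2) = 44!/(2!×42!) = 946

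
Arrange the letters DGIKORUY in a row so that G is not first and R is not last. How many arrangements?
By inclusion-exclusion: 8! - 2×(8-1)! + (8-2)! = 40320 - 10080 + 720 = 30960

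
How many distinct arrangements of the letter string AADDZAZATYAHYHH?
15! / (1! × 3! × 5! × 2! × 2! × 2!) = 227026800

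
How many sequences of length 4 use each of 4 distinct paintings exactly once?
4! = 24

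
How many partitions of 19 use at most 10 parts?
By conjugation, equals partitions of 19 into parts ≤ 10. Let r_j(i) = number of partitions of i into parts ≤ j, for i = 0..19. r_1(i) = 1 for all i; r_j(i) = r_{j-1}(i) + r_j(i-j). Rows j = 2..10: ≤2: 1 1 2 2 3 3 4 4 5 5 6 6 7 7 8 8 9 9 10 10; ≤3: 1 1 2 3 4 5 7 8 10 12 14 16 19 21 24 27 30 33 37 40; ≤4: 1 1 2 3 5 6 9 11 15 18 23 27 34 39 47 54 64 72 84 94; ≤5: 1 1 2 3 5 7 10 13 18 23 30 37 47 57 70 84 101 119 141 164; ≤6: 1 1 2 3 5 7 11 14 20 26 35 44 58 71 90 110 136 163 199 235; ≤7: 1 1 2 3 5 7 11 15 21 28 38 49 65 82 105 131 164 201 248 300; ≤8: 1 1 2 3 5 7 11 15 22 29 40 52 70 89 116 146 186 230 288 352; ≤9: 1 1 2 3 5 7 11 15 22 30 41 54 73 94 123 157 201 252 318 393; ≤10: 1 1 2 3 5 7 11 15 22 30 42 55 75 97 128 164 212 267 340 423. r_10(19) = 423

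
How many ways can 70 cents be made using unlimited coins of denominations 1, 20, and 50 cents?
Coefficient of x^70 in 1/(1-x^1) · 1/(1-x^20) · 1/(1-x^50). Case on j = number of 50-cent coins (j = 0..1); remainder r = 70 - 50j is made from {1,20} in ⌊r/20⌋+1 ways. r = 70, 20 → 4 + 2 = 6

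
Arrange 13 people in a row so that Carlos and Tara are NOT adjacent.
Total - adjacent = 13! - (13-1)!×2 = 6227020800 - 958003200 = 5269017600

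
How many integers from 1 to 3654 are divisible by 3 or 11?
⌊3654/3⌋ + ⌊3654/11⌋ - ⌊3654/33⌋ = 1218 + 332 - 110 = 1440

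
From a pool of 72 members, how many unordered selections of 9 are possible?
C(72,9) = 72!/(9!×63!) = 85113005120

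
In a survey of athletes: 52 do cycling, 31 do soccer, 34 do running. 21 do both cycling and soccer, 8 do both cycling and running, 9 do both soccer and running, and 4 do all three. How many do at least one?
|A∪B∪C| = 52+31+34-21-8-9+4 = 83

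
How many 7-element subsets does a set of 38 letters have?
C(38,7) = 38!/(7!×31!) = 12620256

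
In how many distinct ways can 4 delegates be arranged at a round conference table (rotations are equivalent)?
Circular: fix one position, arrange the rest. (4-1)! = 6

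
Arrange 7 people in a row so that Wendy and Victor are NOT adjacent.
Total - adjacent = 7! - (7-1)!×2 = 5040 - 1440 = 3600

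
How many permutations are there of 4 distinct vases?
4! = 24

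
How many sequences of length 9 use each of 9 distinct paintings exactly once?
9! = 362880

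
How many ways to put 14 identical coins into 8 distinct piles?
C(14+8-1, 8-1) = C(21, 7) = 116280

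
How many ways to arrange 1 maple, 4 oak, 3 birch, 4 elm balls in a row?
12! / (1! × 4! × 3! × 4!) = 138600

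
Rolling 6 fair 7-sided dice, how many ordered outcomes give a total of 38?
Coefficient of x^38 in (x + x² + ... + x^7)^6. By inclusion-exclusion on dice exceeding 7: Σ_j (-1)^j C(6,j)·C(38-1-7j, 5) = C(6,0)·C(37,5) - C(6,1)·C(30,5) + C(6,2)·C(23,5) - C(6,3)·C(16,5) + C(6,4)·C(9,5) = 1·435897 - 6·142506 + 15·33649 - 20·4368 + 15·126 = 126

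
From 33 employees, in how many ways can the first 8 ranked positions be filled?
P(33,8) = 33!/(33-8)! = 559809169920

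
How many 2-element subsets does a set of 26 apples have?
C(26,2) = 26!/(2!×24!) = 325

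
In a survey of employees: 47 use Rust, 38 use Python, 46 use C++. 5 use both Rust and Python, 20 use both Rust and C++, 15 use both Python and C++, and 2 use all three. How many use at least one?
|A∪B∪C| = 47+38+46-5-20-15+2 = 93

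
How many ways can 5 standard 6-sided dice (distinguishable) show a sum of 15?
Coefficient of x^15 in (x + x² + ... + x^6)^5. By inclusion-exclusion on dice exceeding 6: Σ_j (-1)^j C(5,j)·C(15-1-6j, 4) = C(5,0)·C(14,4) - C(5,1)·C(8,4) = 1·1001 - 5·70 = 651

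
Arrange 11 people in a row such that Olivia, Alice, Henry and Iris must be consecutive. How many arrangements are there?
Treat the 4 as one block: (11-4+1)! × 4! = 40320 × 24 = 967680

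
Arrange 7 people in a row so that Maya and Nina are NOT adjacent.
Total - adjacent = 7! - (7-1)!×2 = 5040 - 1440 = 3600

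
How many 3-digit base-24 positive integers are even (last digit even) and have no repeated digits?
Last∈{0,2,4,6,8,10,12,14,16,18,20,22}. Last=0: 506. Last nonzero: 11×22×P(22,1) = 5324. Total = 5830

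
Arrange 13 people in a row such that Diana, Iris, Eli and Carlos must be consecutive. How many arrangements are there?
Treat the 4 as one block: (13-4+1)! × 4! = 3628800 × 24 = 87091200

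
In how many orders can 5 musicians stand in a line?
5! = 120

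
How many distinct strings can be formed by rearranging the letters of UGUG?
4! / (2! × 2!) = 6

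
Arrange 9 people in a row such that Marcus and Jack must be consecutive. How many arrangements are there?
Treat the 2 as one block: (9-2+1)! × 2! = 40320 × 2 = 80640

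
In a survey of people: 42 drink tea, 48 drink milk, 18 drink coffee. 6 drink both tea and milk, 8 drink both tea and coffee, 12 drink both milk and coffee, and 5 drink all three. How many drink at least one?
|A∪B∪C| = 42+48+18-6-8-12+5 = 87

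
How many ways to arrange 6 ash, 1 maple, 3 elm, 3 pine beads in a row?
13! / (6! × 1! × 3! × 3!) = 240240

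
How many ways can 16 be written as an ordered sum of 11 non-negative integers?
C(16+11-1, 11-1) = C(26, 10) = 5311735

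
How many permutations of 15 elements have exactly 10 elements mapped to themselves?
Choose the 10 fixed points C(15,10) = 3003, derange the rest: !5 = Σ_{j=0}^{5} (-1)^j·5!/j! = 120 - 120 + 60 - 20 + 5 - 1 = 44. Product = 3003 × 44 = 132132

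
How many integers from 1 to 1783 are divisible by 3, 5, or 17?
⌊1783/3⌋+⌊1783/5⌋+⌊1783/17⌋ - ⌊1783/15⌋-⌊1783/51⌋-⌊1783/85⌋ + ⌊1783/255⌋ = 594+356+104 - 118-34-20 + 6 = 888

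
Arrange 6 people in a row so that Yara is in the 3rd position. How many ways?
Fix one position: (6-1)! = 120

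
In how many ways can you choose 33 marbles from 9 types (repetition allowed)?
C(33+9-1, 9-1) = C(41, 8) = 95548245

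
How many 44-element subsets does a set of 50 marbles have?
C(50,44) = 50!/(44!×6!) = 15890700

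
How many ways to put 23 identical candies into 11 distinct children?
C(23+11-1, 11-1) = C(33, 10) = 92561040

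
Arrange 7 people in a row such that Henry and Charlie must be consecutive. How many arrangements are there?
Treat the 2 as one block: (7-2+1)! × 2! = 720 × 2 = 1440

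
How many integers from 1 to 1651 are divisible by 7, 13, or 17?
⌊1651/7⌋+⌊1651/13⌋+⌊1651/17⌋ - ⌊1651/91⌋-⌊1651/119⌋-⌊1651/221⌋ + ⌊1651/1547⌋ = 235+127+97 - 18-13-7 + 1 = 422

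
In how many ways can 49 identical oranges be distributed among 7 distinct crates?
C(49+7-1, 7-1) = C(55, 6) = 28989675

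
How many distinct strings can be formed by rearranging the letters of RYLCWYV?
7! / (1! × 2! × 1! × 1! × 1! × 1!) = 2520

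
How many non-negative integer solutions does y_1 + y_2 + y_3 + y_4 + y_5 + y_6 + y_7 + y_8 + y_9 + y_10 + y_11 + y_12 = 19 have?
C(19+12-1, 12-1) = C(30, 11) = 54627300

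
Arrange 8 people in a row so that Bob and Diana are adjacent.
Treat as block: (8-1)! × 2! = 5040 × 2 = 10080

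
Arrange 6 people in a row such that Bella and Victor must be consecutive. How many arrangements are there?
Treat the 2 as one block: (6-2+1)! × 2! = 120 × 2 = 240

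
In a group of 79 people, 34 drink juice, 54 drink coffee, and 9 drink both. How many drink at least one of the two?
|A∪B| = |A| + |B| - |A∩B| = 34 + 54 - 9 = 79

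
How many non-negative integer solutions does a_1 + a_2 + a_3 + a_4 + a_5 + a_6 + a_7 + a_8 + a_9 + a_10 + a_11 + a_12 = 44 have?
C(44+12-1, 12-1) = C(55, 11) = 119653565850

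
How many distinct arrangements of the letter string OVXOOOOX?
8! / (1! × 5! × 2!) = 168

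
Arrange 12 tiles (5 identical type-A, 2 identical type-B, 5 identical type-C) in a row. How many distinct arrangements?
12! / (5! × 2! × 5!) = 16632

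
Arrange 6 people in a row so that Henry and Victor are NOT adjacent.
Total - adjacent = 6! - (6-1)!×2 = 720 - 240 = 480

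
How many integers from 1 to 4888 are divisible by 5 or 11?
⌊4888/5⌋ + ⌊4888/11⌋ - ⌊4888/55⌋ = 977 + 444 - 88 = 1333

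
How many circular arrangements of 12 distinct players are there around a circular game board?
Circular: fix one position, arrange the rest. (12-1)! = 39916800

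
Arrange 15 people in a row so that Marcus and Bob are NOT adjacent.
Total - adjacent = 15! - (15-1)!×2 = 1307674368000 - 174356582400 = 1133317785600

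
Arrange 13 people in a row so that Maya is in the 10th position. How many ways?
Fix one position: (13-1)! = 479001600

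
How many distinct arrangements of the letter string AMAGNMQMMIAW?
12! / (1! × 4! × 1! × 3! × 1! × 1! × 1!) = 3326400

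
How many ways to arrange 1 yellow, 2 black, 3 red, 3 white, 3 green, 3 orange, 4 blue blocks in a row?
19! / (1! × 2! × 3! × 3! × 3! × 3! × 4!) = 1955457504000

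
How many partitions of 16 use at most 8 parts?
By conjugation, equals partitions of 16 into parts ≤ 8. Let r_j(i) = number of partitions of i into parts ≤ j, for i = 0..16. r_1(i) = 1 for all i; r_j(i) = r_{j-1}(i) + r_j(i-j). Rows j = 2..8: ≤2: 1 1 2 2 3 3 4 4 5 5 6 6 7 7 8 8 9; ≤3: 1 1 2 3 4 5 7 8 10 12 14 16 19 21 24 27 30; ≤4: 1 1 2 3 5 6 9 11 15 18 23 27 34 39 47 54 64; ≤5: 1 1 2 3 5 7 10 13 18 23 30 37 47 57 70 84 101; ≤6: 1 1 2 3 5 7 11 14 20 26 35 44 58 71 90 110 136; ≤7: 1 1 2 3 5 7 11 15 21 28 38 49 65 82 105 131 164; ≤8: 1 1 2 3 5 7 11 15 22 29 40 52 70 89 116 146 186. r_8(16) = 186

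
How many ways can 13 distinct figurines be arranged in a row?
13! = 6227020800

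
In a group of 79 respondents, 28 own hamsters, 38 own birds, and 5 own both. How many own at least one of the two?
|A∪B| = |A| + |B| - |A∩B| = 28 + 38 - 5 = 61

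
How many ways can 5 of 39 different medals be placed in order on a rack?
P(39,5) = 39!/(39-5)! = 69090840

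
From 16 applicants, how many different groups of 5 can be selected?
C(16,5) = 16!/(5!×11!) = 4368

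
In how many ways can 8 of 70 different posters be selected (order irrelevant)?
C(70,8) = 70!/(8!×62!) = 9440350920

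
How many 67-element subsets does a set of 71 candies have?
C(71,67) = 71!/(67!×4!) = 971635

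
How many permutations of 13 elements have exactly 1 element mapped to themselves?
Choose the 1 fixed point C(13,1) = 13, derange the rest: !12 = Σ_{j=0}^{12} (-1)^j·12!/j! = 479001600 - 479001600 + 239500800 - 79833600 + 19958400 - 3991680 + 665280 - 95040 + 11880 - 1320 + 132 - 12 + 1 = 176214841. Product = 13 × 176214841 = 2290792933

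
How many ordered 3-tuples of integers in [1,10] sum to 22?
Coefficient of x^22 in (x + x² + ... + x^10)^3. By inclusion-exclusion on dice exceeding 10: Σ_j (-1)^j C(3,j)·C(22-1-10j, 2) = C(3,0)·C(21,2) - C(3,1)·C(11,2) = 1·210 - 3·55 = 45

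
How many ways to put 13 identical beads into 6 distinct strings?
C(13+6-1, 6-1) = C(18, 5) = 8568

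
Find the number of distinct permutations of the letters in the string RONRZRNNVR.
10! / (3! × 1! × 1! × 4! × 1!) = 25200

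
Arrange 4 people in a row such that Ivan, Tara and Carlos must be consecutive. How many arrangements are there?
Treat the 3 as one block: (4-3+1)! × 3! = 2 × 6 = 12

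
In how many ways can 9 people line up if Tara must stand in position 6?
Fix one position: (9-1)! = 40320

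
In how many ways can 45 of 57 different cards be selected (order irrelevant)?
C(57,45) = 57!/(45!×12!) = 707285522580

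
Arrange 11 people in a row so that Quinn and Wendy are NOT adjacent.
Total - adjacent = 11! - (11-1)!×2 = 39916800 - 7257600 = 32659200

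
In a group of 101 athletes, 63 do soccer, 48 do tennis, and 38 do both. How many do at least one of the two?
|A∪B| = |A| + |B| - |A∩B| = 63 + 48 - 38 = 73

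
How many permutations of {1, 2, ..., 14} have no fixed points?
!14 = Σ_{j=0}^{14} (-1)^j·14!/j! = 87178291200 - 87178291200 + 43589145600 - 14529715200 + 3632428800 - 726485760 + 121080960 - 17297280 + 2162160 - 240240 + 24024 - 2184 + 182 - 14 + 1 = 32071101049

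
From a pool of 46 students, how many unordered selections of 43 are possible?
C(46,43) = 46!/(43!×3!) = 15180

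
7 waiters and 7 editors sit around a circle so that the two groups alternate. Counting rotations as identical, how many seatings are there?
Fix one of the waiters: (7-1)! ways for the remaining waiters, × 7! ways for the editors = 720 × 5040 = 3628800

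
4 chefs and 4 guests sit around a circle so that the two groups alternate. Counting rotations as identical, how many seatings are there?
Fix one of the chefs: (4-1)! ways for the remaining chefs, × 4! ways for the guests = 6 × 24 = 144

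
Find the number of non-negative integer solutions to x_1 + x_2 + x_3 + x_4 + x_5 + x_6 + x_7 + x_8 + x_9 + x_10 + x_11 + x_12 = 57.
C(57+12-1, 12-1) = C(68, 11) = 1533058025824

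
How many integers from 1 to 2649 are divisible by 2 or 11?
⌊2649/2⌋ + ⌊2649/11⌋ - ⌊2649/22⌋ = 1324 + 240 - 120 = 1444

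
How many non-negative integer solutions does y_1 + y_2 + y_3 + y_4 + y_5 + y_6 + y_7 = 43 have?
C(43+7-1, 7-1) = C(49, 6) = 13983816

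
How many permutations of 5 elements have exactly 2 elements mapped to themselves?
Choose the 2 fixed points C(5,2) = 10, derange the rest: !3 = Σ_{j=0}^{3} (-1)^j·3!/j! = 6 - 6 + 3 - 1 = 2. Product = 10 × 2 = 20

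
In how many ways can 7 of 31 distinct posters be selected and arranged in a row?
P(31,7) = 31!/(31-7)! = 13253058000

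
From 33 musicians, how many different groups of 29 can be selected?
C(33,29) = 33!/(29!×4!) = 40920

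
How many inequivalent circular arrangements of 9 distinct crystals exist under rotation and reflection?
(9-1)!/2 = 40320/2 = 20160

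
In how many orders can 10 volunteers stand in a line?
10! = 3628800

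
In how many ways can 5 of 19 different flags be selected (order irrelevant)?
C(19,5) = 19!/(5!×14!) = 11628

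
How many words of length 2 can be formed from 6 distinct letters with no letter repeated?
P(6,2) = 6!/(6-2)! = 30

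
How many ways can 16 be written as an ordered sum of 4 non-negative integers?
C(16+4-1, 4-1) = C(19, 3) = 969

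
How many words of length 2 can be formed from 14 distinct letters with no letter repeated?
P(14,2) = 14!/(14-2)! = 182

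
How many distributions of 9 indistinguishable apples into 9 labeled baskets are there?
C(9+9-1, 9-1) = C(17, 8) = 24310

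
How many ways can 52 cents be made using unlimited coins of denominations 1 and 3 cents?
Coefficient of x^52 in 1/(1-x^1) · 1/(1-x^3). Use j coins of 3 for j = 0..⌊52/3⌋ = 17, the rest in 1s: 17 + 1 = 18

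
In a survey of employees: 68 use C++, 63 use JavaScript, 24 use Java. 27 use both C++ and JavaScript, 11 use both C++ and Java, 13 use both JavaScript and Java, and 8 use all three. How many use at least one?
|A∪B∪C| = 68+63+24-27-11-13+8 = 112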